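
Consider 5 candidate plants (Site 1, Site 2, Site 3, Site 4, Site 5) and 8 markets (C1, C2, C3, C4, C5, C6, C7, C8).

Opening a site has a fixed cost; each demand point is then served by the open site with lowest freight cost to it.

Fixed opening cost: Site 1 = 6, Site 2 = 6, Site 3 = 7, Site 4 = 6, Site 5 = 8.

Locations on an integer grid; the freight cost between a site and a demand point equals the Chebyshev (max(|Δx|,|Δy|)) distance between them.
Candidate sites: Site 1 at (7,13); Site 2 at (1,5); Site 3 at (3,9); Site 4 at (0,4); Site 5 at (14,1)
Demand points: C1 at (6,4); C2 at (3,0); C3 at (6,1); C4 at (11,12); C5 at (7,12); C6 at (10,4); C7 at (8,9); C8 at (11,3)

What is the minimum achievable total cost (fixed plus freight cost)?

51

Open {Site 1, Site 2, Site 5}: assign each demand point to its cheapest open site.
  C1→Site 2 5, C2→Site 2 5, C3→Site 2 5, C4→Site 1 4, C5→Site 1 1, C6→Site 5 4, C7→Site 1 4, C8→Site 5 3
  freight cost 31, fixed 20 → total 51.
Compare {Site 1, Site 4, Site 5}: freight cost 32 + fixed 20 = 52.
Compare {Site 1, Site 2}: freight cost 43 + fixed 12 = 55.
Compare {Site 1, Site 4}: freight cost 44 + fixed 12 = 56.
All other subsets cost ≥ 52. Minimum total cost: 51.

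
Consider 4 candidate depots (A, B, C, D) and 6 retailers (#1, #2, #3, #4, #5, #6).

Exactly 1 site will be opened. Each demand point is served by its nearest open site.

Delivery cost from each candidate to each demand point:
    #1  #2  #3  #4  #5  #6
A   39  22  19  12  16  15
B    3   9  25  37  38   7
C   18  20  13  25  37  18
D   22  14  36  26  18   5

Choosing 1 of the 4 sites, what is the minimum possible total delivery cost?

119

Open {B}.
  #1→B 3, #2→B 9, #3→B 25, #4→B 37, #5→B 38, #6→B 7  ⇒ total 119.
Compare {D}: total 121.
Compare {A}: total 123.
No size-1 selection does better; minimum is 119.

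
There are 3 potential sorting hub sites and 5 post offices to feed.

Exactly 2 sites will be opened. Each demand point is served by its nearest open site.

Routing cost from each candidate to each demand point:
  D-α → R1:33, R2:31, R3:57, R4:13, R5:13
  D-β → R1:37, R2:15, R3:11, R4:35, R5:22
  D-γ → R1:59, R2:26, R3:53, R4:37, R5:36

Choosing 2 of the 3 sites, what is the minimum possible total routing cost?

Open {D-α, D-β}.
  R1→D-α 33, R2→D-β 15, R3→D-β 11, R4→D-α 13, R5→D-α 13  ⇒ total 85.
Compare {D-β, D-γ}: total 120.
Compare {D-α, D-γ}: total 138.

85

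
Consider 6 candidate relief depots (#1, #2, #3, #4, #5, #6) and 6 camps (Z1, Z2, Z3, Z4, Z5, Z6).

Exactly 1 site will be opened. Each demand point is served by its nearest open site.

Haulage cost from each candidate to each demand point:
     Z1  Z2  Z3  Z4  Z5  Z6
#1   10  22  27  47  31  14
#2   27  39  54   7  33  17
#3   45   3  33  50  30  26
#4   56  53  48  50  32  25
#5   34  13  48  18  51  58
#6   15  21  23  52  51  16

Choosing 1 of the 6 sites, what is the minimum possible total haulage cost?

151

Open {#1}.
  Z1→#1 10, Z2→#1 22, Z3→#1 27, Z4→#1 47, Z5→#1 31, Z6→#1 14  ⇒ total 151.
Compare {#2}: total 177.
Compare {#6}: total 178.
No size-1 selection does better; minimum is 151.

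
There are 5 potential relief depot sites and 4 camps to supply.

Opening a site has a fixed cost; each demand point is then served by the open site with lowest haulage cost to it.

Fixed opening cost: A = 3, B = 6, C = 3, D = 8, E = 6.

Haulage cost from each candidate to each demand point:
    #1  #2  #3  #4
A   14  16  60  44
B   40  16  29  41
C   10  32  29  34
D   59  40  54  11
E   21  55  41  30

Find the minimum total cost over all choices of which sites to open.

Open {A, C, D}: assign each demand point to its cheapest open site.
  #1→C 10, #2→A 16, #3→C 29, #4→D 11
  haulage cost 66, fixed 14 → total 80.
Compare {B, C, D}: haulage cost 66 + fixed 17 = 83.
Compare {A, B, C, D}: haulage cost 66 + fixed 20 = 86.
Compare {A, C, D, E}: haulage cost 66 + fixed 20 = 86.
All other subsets cost ≥ 83. Minimum total cost: 80.

80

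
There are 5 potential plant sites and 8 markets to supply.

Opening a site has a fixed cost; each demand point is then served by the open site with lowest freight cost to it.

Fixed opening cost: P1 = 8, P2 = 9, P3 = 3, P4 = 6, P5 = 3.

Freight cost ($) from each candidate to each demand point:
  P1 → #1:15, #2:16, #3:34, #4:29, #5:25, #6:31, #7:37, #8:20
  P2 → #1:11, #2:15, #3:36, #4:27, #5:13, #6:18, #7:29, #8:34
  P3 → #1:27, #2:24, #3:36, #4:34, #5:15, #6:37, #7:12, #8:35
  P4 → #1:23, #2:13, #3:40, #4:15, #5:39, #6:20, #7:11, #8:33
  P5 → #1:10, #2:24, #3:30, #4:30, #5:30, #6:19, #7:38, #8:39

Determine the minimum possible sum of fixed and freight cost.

Open {P1, P3, P4, P5}: assign each demand point to its cheapest open site.
  #1→P5 10, #2→P4 13, #3→P5 30, #4→P4 15, #5→P3 15, #6→P5 19, #7→P4 11, #8→P1 20
  freight cost 133, fixed 20 → total 153.
Compare {P1, P2, P4, P5}: freight cost 130 + fixed 26 = 156.
Compare {P1, P2, P4}: freight cost 135 + fixed 23 = 158.
Compare {P3, P4, P5}: freight cost 146 + fixed 12 = 158.
All other subsets cost ≥ 156. Minimum total cost: 153.

153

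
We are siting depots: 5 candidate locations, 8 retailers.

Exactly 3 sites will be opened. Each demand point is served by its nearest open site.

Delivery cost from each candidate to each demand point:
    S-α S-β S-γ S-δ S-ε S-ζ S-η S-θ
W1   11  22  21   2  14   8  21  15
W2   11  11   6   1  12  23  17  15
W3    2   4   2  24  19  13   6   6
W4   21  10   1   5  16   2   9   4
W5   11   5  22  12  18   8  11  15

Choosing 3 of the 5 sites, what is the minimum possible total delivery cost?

Open {W2, W3, W4}.
  S-α→W3 2, S-β→W3 4, S-γ→W4 1, S-δ→W2 1, S-ε→W2 12, S-ζ→W4 2, S-η→W3 6, S-θ→W4 4  ⇒ total 32.
Compare {W1, W3, W4}: total 35.
Compare {W3, W4, W5}: total 40.
No size-3 selection does better; minimum is 32.

32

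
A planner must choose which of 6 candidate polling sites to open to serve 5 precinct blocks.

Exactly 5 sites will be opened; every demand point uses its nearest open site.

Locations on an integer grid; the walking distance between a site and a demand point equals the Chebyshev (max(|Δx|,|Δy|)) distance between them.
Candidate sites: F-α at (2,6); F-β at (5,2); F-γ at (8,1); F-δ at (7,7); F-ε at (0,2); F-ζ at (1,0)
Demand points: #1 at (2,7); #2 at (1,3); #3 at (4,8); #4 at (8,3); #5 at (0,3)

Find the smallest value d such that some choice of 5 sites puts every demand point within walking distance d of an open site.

2

Open {F-α, F-β, F-γ, F-δ, F-ε}.
  Farthest demand point is #3 at walking distance 2 (to F-α); all others are ≤ 2.
With {F-α, F-β, F-γ, F-ε, F-ζ} the worst case is 2.
With {F-α, F-γ, F-δ, F-ε, F-ζ} the worst case is 2.
No size-5 selection achieves below 2.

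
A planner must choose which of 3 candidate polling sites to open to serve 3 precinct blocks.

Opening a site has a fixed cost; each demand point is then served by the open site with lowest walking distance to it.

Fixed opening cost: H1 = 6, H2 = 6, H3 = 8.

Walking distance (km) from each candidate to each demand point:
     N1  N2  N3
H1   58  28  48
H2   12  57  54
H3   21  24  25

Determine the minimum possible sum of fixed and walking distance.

Open {H2, H3}: assign each demand point to its cheapest open site.
  N1→H2 12, N2→H3 24, N3→H3 25
  walking distance 61, fixed 14 → total 75.
Compare {H3}: walking distance 70 + fixed 8 = 78.
Compare {H1, H2, H3}: walking distance 61 + fixed 20 = 81.
Compare {H1, H3}: walking distance 70 + fixed 14 = 84.
All other subsets cost ≥ 78. Minimum total cost: 75.

75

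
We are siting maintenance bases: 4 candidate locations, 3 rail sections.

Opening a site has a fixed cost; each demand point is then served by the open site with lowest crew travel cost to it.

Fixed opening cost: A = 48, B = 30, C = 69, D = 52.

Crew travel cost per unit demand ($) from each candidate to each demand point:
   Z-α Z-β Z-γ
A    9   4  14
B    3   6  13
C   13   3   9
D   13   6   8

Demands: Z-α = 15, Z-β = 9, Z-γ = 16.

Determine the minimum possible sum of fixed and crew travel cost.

Open {B, D}: assign each demand point to its cheapest open site.
  Z-α→B 15×3=45, Z-β→B 9×6=54, Z-γ→D 16×8=128
  crew travel cost 227, fixed 82 → total 309.
Compare {B, C}: crew travel cost 216 + fixed 99 = 315.
Compare {B}: crew travel cost 307 + fixed 30 = 337.
Compare {A, B, D}: crew travel cost 209 + fixed 130 = 339.
All other subsets cost ≥ 315. Minimum total cost: 309.

309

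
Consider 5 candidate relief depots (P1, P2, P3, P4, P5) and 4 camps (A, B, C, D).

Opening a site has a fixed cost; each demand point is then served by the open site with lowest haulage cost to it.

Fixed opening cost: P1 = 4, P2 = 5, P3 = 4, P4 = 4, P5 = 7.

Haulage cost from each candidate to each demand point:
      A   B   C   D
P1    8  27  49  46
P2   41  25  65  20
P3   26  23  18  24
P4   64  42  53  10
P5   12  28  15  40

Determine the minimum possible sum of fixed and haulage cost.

Open {P1, P3, P4}: assign each demand point to its cheapest open site.
  A→P1 8, B→P3 23, C→P3 18, D→P4 10
  haulage cost 59, fixed 12 → total 71.
Compare {P1, P4, P5}: haulage cost 60 + fixed 15 = 75.
Compare {P3, P4, P5}: haulage cost 60 + fixed 15 = 75.
Compare {P1, P3, P4, P5}: haulage cost 56 + fixed 19 = 75.
All other subsets cost ≥ 75. Minimum total cost: 71.

71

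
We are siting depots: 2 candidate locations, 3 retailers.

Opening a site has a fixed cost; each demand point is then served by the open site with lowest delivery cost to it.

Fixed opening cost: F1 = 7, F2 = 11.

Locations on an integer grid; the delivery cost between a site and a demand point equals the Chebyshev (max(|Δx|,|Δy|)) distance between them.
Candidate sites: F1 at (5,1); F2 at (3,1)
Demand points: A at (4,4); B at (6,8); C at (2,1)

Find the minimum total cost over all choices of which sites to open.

20

Open {F1}: assign each demand point to its cheapest open site.
  A→F1 3, B→F1 7, C→F1 3
  delivery cost 13, fixed 7 → total 20.
Compare {F2}: delivery cost 11 + fixed 11 = 22.
Compare {F1, F2}: delivery cost 11 + fixed 18 = 29.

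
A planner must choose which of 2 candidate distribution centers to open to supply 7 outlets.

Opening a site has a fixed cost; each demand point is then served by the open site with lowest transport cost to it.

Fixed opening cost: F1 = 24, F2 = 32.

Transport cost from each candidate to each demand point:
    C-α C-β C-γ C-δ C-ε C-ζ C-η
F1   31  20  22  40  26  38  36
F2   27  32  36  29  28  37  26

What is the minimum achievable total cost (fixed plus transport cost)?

Open {F1}: assign each demand point to its cheapest open site.
  C-α→F1 31, C-β→F1 20, C-γ→F1 22, C-δ→F1 40, C-ε→F1 26, C-ζ→F1 38, C-η→F1 36
  transport cost 213, fixed 24 → total 237.
Compare {F1, F2}: transport cost 187 + fixed 56 = 243.
Compare {F2}: transport cost 215 + fixed 32 = 247.

237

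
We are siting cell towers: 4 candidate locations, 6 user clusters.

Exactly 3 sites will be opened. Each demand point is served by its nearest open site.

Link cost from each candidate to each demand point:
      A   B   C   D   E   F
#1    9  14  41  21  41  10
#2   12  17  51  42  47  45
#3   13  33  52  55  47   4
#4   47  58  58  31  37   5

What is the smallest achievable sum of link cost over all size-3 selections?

126

Open {#1, #3, #4}.
  A→#1 9, B→#1 14, C→#1 41, D→#1 21, E→#4 37, F→#3 4  ⇒ total 126.
Compare {#1, #2, #4}: total 127.
Compare {#1, #2, #3}: total 130.
No size-3 selection does better; minimum is 126.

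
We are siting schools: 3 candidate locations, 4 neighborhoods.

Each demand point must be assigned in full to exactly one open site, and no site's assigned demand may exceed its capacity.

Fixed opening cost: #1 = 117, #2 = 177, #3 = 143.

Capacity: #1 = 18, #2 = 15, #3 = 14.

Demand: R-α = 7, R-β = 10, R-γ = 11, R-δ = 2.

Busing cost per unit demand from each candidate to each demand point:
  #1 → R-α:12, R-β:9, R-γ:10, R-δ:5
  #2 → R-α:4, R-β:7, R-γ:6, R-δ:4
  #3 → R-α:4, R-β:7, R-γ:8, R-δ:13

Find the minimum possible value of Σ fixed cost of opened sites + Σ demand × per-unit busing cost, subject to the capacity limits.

Open {#1, #2}; cheapest assignment that respects the capacities:
  #1 (cap 18, load 17): R-α, R-β — cost 7×12 + 10×9 = 174
  #2 (cap 15, load 13): R-γ, R-δ — cost 11×6 + 2×4 = 74
  Shipping 248, fixed 294 → total 542.
  Any other capacity-feasible assignment to {#1, #2} ships for at least 248.
Compare {#1, #3}: its best feasible assignment gives total 548.
Compare {#1, #2, #3}: its best feasible assignment gives total 629.
Every other set of open sites that can feasibly serve all demand totals ≥ 548 even under its best assignment. Minimum: 542.

542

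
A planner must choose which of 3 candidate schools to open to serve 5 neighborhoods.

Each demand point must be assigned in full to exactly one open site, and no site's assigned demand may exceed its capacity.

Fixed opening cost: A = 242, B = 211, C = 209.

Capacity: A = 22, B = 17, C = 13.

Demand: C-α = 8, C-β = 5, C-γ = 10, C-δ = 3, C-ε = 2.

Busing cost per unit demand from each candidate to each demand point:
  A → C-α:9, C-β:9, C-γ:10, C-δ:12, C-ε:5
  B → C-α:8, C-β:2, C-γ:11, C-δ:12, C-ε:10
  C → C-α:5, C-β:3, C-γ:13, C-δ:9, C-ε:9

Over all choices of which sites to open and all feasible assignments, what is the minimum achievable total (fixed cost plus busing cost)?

625

Open {B, C}; cheapest assignment that respects the capacities:
  B (cap 17, load 15): C-β, C-γ — cost 5×2 + 10×11 = 120
  C (cap 13, load 13): C-α, C-δ, C-ε — cost 8×5 + 3×9 + 2×9 = 85
  Shipping 205, fixed 420 → total 625.
  Any other capacity-feasible assignment to {B, C} ships for at least 205.
Compare {A, C}: its best feasible assignment gives total 652.
Compare {A, B}: its best feasible assignment gives total 673.
Every other set of open sites that can feasibly serve all demand totals ≥ 652 even under its best assignment. Minimum: 625.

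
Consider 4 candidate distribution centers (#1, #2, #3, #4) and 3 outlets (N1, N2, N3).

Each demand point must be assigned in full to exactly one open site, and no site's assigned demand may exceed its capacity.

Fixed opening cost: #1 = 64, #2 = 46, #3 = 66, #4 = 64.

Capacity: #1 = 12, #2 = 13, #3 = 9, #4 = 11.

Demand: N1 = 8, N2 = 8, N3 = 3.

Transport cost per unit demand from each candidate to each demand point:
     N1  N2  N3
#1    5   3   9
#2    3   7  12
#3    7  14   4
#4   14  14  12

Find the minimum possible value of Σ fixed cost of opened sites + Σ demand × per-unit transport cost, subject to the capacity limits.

185

Open {#1, #2}; cheapest assignment that respects the capacities:
  #1 (cap 12, load 11): N2, N3 — cost 8×3 + 3×9 = 51
  #2 (cap 13, load 8): N1 — cost 8×3 = 24
  Shipping 75, fixed 110 → total 185.
  Any other capacity-feasible assignment to {#1, #2} ships for at least 75.
Compare {#1, #2, #3}: its best feasible assignment gives total 236.
Compare {#1, #3}: its best feasible assignment gives total 237.
Every other set of open sites that can feasibly serve all demand totals ≥ 236 even under its best assignment. Minimum: 185.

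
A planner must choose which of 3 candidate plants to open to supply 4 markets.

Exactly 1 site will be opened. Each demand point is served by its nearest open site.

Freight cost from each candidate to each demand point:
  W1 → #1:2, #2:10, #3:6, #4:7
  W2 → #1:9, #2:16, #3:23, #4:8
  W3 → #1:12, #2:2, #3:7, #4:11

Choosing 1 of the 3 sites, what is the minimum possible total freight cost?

25

Open {W1}.
  #1→W1 2, #2→W1 10, #3→W1 6, #4→W1 7  ⇒ total 25.
Compare {W3}: total 32.
Compare {W2}: total 56.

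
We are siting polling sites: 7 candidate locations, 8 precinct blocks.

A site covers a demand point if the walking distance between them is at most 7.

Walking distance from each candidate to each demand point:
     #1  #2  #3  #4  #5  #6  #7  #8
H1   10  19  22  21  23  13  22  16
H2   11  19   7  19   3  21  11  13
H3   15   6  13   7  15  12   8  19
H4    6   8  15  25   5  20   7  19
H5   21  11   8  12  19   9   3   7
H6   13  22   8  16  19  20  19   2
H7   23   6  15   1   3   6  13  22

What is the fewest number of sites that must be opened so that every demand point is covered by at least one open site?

4

Coverage sets (demand points within 7 of each site):
  H1: {}
  H2: {#3, #5}
  H3: {#2, #4}
  H4: {#1, #5, #7}
  H5: {#7, #8}
  H6: {#8}
  H7: {#2, #4, #5, #6}
No 3 sites suffice: every size-3 union leaves at least one demand point uncovered.
But {H2, H4, H5, H7} covers everything, so the minimum is 4.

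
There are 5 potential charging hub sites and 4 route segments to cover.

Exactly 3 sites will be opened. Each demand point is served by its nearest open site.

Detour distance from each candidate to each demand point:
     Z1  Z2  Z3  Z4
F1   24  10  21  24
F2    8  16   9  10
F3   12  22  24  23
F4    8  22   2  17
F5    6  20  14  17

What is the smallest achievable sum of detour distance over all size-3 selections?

30

Open {F1, F2, F4}.
  Z1→F2 8, Z2→F1 10, Z3→F4 2, Z4→F2 10  ⇒ total 30.
Compare {F2, F4, F5}: total 34.
Compare {F1, F2, F5}: total 35.
No size-3 selection does better; minimum is 30.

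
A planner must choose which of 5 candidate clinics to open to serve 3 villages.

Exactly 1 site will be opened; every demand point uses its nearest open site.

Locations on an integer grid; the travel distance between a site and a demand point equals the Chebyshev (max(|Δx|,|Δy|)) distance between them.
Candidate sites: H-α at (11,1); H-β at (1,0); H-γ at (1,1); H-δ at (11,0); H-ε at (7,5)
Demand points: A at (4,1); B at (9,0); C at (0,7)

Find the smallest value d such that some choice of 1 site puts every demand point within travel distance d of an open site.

7

Open {H-ε}.
  Farthest demand point is C at travel distance 7 (to H-ε); all others are ≤ 7.
With {H-β} the worst case is 8.
With {H-γ} the worst case is 8.
No size-1 selection achieves below 7.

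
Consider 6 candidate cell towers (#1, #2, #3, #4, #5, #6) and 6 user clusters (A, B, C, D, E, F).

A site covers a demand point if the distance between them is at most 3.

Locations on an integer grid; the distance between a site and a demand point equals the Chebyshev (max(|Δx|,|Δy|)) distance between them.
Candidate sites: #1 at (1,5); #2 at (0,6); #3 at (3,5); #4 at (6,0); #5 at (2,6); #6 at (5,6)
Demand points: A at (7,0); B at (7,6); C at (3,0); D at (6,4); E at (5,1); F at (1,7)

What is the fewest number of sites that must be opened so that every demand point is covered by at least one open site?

3

Coverage sets (demand points within 3 of each site):
  #1: {F}
  #2: {F}
  #3: {D, F}
  #4: {A, C, E}
  #5: {F}
  #6: {B, D}
No 2 sites suffice: every size-2 union leaves at least one demand point uncovered.
But {#1, #4, #6} covers everything, so the minimum is 3.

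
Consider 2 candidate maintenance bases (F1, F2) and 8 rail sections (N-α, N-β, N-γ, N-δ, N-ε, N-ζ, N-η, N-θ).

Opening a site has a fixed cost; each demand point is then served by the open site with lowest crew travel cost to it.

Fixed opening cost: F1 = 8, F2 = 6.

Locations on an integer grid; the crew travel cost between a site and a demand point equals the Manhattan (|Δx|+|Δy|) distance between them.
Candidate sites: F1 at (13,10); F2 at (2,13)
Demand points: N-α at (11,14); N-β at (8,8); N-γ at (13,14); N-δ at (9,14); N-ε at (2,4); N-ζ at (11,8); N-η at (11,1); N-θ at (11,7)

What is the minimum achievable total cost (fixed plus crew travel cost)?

Open {F1, F2}: assign each demand point to its cheapest open site.
  N-α→F1 6, N-β→F1 7, N-γ→F1 4, N-δ→F1 8, N-ε→F2 9, N-ζ→F1 4, N-η→F1 11, N-θ→F1 5
  crew travel cost 54, fixed 14 → total 68.
Compare {F1}: crew travel cost 62 + fixed 8 = 70.
Compare {F2}: crew travel cost 100 + fixed 6 = 106.

68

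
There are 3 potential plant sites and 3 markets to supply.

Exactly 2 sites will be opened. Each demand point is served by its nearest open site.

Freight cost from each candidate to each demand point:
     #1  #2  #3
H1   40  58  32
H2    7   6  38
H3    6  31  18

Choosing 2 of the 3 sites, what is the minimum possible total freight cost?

30

Open {H2, H3}.
  #1→H3 6, #2→H2 6, #3→H3 18  ⇒ total 30.
Compare {H1, H2}: total 45.
Compare {H1, H3}: total 55.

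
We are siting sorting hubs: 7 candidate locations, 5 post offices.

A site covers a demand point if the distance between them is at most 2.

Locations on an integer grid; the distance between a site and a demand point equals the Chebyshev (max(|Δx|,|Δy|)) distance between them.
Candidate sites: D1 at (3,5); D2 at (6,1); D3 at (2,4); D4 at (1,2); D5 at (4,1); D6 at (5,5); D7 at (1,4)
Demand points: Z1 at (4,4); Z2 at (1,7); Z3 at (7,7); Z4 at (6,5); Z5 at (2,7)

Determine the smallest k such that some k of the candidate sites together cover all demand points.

Coverage sets (demand points within 2 of each site):
  D1: {Z1, Z2, Z5}
  D2: {}
  D3: {Z1}
  D4: {}
  D5: {}
  D6: {Z1, Z3, Z4}
  D7: {}
No single site covers all 5 demand points.
But {D1, D6} covers everything, so the minimum is 2.

2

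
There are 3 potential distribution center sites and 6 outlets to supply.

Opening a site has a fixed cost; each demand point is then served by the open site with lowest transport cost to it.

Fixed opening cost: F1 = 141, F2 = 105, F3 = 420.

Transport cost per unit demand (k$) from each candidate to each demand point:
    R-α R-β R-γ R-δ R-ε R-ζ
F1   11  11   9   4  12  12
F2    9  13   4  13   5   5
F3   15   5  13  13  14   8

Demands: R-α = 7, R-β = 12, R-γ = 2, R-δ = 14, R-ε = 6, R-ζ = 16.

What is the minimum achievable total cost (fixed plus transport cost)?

Open {F1, F2}: assign each demand point to its cheapest open site.
  R-α→F2 7×9=63, R-β→F1 12×11=132, R-γ→F2 2×4=8, R-δ→F1 14×4=56, R-ε→F2 6×5=30, R-ζ→F2 16×5=80
  transport cost 369, fixed 246 → total 615.
Compare {F2}: transport cost 519 + fixed 105 = 624.
Compare {F1}: transport cost 547 + fixed 141 = 688.
Compare {F2, F3}: transport cost 423 + fixed 525 = 948.
All other subsets cost ≥ 624. Minimum total cost: 615.

615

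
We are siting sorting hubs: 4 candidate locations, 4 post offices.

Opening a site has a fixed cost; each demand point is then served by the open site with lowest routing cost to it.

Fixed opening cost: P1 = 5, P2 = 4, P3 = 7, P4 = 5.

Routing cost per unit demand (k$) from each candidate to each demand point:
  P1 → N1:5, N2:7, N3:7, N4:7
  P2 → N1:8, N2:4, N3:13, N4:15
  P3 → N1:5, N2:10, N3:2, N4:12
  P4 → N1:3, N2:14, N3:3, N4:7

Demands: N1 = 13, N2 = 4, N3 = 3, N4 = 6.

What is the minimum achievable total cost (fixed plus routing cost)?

Open {P2, P4}: assign each demand point to its cheapest open site.
  N1→P4 13×3=39, N2→P2 4×4=16, N3→P4 3×3=9, N4→P4 6×7=42
  routing cost 106, fixed 9 → total 115.
Compare {P2, P3, P4}: routing cost 103 + fixed 16 = 119.
Compare {P1, P2, P4}: routing cost 106 + fixed 14 = 120.
Compare {P1, P2, P3, P4}: routing cost 103 + fixed 21 = 124.
All other subsets cost ≥ 119. Minimum total cost: 115.

115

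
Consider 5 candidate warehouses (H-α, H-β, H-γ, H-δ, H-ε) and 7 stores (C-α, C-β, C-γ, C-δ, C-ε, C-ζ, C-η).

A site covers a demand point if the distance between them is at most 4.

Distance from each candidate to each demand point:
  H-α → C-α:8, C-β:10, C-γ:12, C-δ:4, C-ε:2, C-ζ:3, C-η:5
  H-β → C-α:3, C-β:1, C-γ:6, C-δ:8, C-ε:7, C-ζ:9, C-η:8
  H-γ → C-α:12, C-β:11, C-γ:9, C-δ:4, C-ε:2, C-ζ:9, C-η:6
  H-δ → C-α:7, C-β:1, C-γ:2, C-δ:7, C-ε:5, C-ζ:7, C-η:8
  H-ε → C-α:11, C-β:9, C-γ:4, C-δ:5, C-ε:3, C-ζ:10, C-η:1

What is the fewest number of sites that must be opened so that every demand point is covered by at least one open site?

3

Coverage sets (demand points within 4 of each site):
  H-α: {C-δ, C-ε, C-ζ}
  H-β: {C-α, C-β}
  H-γ: {C-δ, C-ε}
  H-δ: {C-β, C-γ}
  H-ε: {C-γ, C-ε, C-η}
No 2 sites suffice: every size-2 union leaves at least one demand point uncovered.
But {H-α, H-β, H-ε} covers everything, so the minimum is 3.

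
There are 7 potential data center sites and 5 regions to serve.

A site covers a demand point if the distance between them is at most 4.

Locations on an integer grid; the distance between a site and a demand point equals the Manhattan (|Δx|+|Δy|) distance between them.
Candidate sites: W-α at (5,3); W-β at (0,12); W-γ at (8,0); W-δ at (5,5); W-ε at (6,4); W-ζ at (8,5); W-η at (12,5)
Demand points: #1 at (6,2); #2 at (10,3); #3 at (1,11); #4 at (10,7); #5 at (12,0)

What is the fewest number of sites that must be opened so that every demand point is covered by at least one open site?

Coverage sets (demand points within 4 of each site):
  W-α: {#1}
  W-β: {#3}
  W-γ: {#1, #5}
  W-δ: {#1}
  W-ε: {#1}
  W-ζ: {#2, #4}
  W-η: {#2, #4}
No 2 sites suffice: every size-2 union leaves at least one demand point uncovered.
But {W-β, W-γ, W-ζ} covers everything, so the minimum is 3.

3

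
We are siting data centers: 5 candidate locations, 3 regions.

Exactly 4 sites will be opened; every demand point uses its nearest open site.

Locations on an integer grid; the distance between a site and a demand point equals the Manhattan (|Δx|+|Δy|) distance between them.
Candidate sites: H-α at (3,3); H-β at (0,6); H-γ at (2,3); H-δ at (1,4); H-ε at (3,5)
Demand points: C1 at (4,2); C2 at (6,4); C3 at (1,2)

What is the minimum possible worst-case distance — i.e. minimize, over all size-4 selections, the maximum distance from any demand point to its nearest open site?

Open {H-α, H-β, H-γ, H-δ}.
  Farthest demand point is C2 at distance 4 (to H-α); all others are ≤ 4.
With {H-α, H-β, H-γ, H-ε} the worst case is 4.
With {H-α, H-β, H-δ, H-ε} the worst case is 4.
No size-4 selection achieves below 4.

4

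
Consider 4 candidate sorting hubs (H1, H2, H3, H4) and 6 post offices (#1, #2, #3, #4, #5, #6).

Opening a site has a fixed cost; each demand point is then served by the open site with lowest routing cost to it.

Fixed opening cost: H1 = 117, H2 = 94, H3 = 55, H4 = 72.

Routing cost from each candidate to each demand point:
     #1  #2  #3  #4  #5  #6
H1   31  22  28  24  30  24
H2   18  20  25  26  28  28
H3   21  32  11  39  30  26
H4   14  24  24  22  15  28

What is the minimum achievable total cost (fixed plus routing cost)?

Open {H4}: assign each demand point to its cheapest open site.
  #1→H4 14, #2→H4 24, #3→H4 24, #4→H4 22, #5→H4 15, #6→H4 28
  routing cost 127, fixed 72 → total 199.
Compare {H3}: routing cost 159 + fixed 55 = 214.
Compare {H2}: routing cost 145 + fixed 94 = 239.
Compare {H3, H4}: routing cost 112 + fixed 127 = 239.
All other subsets cost ≥ 214. Minimum total cost: 199.

199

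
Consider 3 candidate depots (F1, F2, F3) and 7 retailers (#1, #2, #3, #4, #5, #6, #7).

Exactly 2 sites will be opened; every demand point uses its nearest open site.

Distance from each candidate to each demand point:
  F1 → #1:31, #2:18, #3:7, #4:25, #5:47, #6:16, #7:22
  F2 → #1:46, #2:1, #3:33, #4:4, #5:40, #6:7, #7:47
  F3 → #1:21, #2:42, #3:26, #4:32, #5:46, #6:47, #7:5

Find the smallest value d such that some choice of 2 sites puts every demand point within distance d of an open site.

40

Open {F1, F2}.
  Farthest demand point is #5 at distance 40 (to F2); all others are ≤ 40.
With {F2, F3} the worst case is 40.
With {F1, F3} the worst case is 46.
No size-2 selection achieves below 40.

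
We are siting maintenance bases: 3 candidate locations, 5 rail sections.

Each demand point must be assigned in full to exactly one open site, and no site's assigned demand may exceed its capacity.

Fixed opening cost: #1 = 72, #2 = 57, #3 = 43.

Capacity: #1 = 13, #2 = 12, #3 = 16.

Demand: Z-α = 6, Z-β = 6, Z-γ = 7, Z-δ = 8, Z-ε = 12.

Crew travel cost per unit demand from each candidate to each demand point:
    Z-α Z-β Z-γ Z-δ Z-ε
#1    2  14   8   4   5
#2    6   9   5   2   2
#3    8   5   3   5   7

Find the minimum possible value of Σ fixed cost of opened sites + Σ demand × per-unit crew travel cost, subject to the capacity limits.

Open {#1, #2, #3}; cheapest assignment that respects the capacities:
  #1 (cap 13, load 13): Z-α, Z-γ — cost 6×2 + 7×8 = 68
  #2 (cap 12, load 12): Z-ε — cost 12×2 = 24
  #3 (cap 16, load 14): Z-β, Z-δ — cost 6×5 + 8×5 = 70
  Shipping 162, fixed 172 → total 334.
  Any other capacity-feasible assignment to {#1, #2, #3} ships for at least 162.
Total demand is 39 and no other set of sites has combined capacity ≥ 39, so {#1, #2, #3} is the only feasible choice of open sites. Minimum: 334.

334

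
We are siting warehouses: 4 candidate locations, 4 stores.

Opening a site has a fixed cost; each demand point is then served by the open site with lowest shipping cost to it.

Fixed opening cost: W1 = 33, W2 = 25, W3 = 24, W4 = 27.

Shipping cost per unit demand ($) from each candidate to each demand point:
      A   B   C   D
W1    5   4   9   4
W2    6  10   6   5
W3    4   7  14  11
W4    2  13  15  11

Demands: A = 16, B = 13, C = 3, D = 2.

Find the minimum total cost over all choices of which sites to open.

Open {W1, W4}: assign each demand point to its cheapest open site.
  A→W4 16×2=32, B→W1 13×4=52, C→W1 3×9=27, D→W1 2×4=8
  shipping cost 119, fixed 60 → total 179.
Compare {W1, W2, W4}: shipping cost 110 + fixed 85 = 195.
Compare {W1}: shipping cost 167 + fixed 33 = 200.
Compare {W1, W3, W4}: shipping cost 119 + fixed 84 = 203.
All other subsets cost ≥ 195. Minimum total cost: 179.

179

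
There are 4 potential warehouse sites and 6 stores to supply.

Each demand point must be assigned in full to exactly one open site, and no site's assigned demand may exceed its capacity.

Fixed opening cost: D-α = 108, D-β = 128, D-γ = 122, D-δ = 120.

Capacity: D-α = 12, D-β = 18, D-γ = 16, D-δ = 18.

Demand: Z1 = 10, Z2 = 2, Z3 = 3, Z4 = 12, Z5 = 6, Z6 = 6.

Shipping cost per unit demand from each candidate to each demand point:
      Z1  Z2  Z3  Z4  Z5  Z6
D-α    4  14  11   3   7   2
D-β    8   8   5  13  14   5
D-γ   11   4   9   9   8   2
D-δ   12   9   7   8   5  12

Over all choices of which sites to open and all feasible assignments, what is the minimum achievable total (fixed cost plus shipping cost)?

557

Open {D-α, D-β, D-γ}; cheapest assignment that respects the capacities:
  D-α (cap 12, load 12): Z4 — cost 12×3 = 36
  D-β (cap 18, load 13): Z1, Z3 — cost 10×8 + 3×5 = 95
  D-γ (cap 16, load 14): Z2, Z5, Z6 — cost 2×4 + 6×8 + 6×2 = 68
  Shipping 199, fixed 358 → total 557.
  Any other capacity-feasible assignment to {D-α, D-β, D-γ} ships for at least 199.
Compare {D-α, D-γ, D-δ}: its best feasible assignment gives total 563.
Compare {D-α, D-β, D-δ}: its best feasible assignment gives total 569.
Every other set of open sites that can feasibly serve all demand totals ≥ 563 even under its best assignment. Minimum: 557.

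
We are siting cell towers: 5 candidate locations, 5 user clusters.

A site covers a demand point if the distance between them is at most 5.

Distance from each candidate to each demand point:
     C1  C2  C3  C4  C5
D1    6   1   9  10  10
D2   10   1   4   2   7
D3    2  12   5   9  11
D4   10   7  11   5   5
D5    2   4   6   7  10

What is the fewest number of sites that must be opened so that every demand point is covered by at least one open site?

3

Coverage sets (demand points within 5 of each site):
  D1: {C2}
  D2: {C2, C3, C4}
  D3: {C1, C3}
  D4: {C4, C5}
  D5: {C1, C2}
No 2 sites suffice: every size-2 union leaves at least one demand point uncovered.
But {D1, D3, D4} covers everything, so the minimum is 3.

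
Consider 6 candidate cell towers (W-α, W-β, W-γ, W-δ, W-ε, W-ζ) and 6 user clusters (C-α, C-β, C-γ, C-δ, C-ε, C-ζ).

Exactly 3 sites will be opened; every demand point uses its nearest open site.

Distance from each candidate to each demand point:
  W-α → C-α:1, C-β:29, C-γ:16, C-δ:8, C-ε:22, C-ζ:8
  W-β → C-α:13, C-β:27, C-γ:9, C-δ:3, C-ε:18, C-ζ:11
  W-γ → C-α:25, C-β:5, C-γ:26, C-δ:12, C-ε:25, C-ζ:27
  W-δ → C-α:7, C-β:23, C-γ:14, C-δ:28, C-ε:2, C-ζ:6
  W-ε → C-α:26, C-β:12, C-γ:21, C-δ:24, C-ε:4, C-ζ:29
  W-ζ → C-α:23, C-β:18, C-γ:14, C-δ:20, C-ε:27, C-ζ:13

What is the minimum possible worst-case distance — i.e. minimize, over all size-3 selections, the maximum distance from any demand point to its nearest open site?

Open {W-β, W-γ, W-δ}.
  Farthest demand point is C-γ at distance 9 (to W-β); all others are ≤ 9.
With {W-α, W-β, W-ε} the worst case is 12.
With {W-β, W-δ, W-ε} the worst case is 12.
No size-3 selection achieves below 9.

9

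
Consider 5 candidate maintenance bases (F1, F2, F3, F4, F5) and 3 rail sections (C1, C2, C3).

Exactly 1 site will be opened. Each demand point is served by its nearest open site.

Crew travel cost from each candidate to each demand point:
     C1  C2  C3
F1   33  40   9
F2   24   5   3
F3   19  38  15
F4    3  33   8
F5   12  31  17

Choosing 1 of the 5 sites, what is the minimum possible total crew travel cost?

Open {F2}.
  C1→F2 24, C2→F2 5, C3→F2 3  ⇒ total 32.
Compare {F4}: total 44.
Compare {F5}: total 60.
No size-1 selection does better; minimum is 32.

32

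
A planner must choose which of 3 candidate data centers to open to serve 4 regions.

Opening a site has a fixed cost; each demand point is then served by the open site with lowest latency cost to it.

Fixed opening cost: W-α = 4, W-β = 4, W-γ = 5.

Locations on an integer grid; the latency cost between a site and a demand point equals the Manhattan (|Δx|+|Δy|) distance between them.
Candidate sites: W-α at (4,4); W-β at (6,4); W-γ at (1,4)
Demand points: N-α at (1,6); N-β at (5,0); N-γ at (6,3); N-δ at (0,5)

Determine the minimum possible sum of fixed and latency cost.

Open {W-β, W-γ}: assign each demand point to its cheapest open site.
  N-α→W-γ 2, N-β→W-β 5, N-γ→W-β 1, N-δ→W-γ 2
  latency cost 10, fixed 9 → total 19.
Compare {W-α, W-γ}: latency cost 12 + fixed 9 = 21.
Compare {W-α}: latency cost 18 + fixed 4 = 22.
Compare {W-γ}: latency cost 18 + fixed 5 = 23.
All other subsets cost ≥ 21. Minimum total cost: 19.

19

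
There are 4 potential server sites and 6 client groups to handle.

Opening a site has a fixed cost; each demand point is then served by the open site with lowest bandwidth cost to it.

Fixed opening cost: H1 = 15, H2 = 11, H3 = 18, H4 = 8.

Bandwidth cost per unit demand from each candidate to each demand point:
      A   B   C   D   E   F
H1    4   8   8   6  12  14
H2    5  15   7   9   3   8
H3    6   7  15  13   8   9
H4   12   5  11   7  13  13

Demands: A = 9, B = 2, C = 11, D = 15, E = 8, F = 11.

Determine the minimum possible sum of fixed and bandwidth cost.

357

Open {H1, H2}: assign each demand point to its cheapest open site.
  A→H1 9×4=36, B→H1 2×8=16, C→H2 11×7=77, D→H1 15×6=90, E→H2 8×3=24, F→H2 11×8=88
  bandwidth cost 331, fixed 26 → total 357.
Compare {H1, H2, H4}: bandwidth cost 325 + fixed 34 = 359.
Compare {H2, H4}: bandwidth cost 349 + fixed 19 = 368.
Compare {H1, H2, H3}: bandwidth cost 329 + fixed 44 = 373.
All other subsets cost ≥ 359. Minimum total cost: 357.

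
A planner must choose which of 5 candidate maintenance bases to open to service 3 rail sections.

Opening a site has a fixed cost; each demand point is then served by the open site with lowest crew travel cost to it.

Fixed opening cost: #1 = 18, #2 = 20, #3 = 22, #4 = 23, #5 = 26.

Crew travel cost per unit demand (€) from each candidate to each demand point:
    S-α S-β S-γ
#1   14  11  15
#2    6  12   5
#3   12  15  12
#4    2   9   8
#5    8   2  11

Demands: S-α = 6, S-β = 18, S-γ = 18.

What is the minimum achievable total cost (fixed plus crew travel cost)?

Open {#2, #4, #5}: assign each demand point to its cheapest open site.
  S-α→#4 6×2=12, S-β→#5 18×2=36, S-γ→#2 18×5=90
  crew travel cost 138, fixed 69 → total 207.
Compare {#2, #5}: crew travel cost 162 + fixed 46 = 208.
Compare {#1, #2, #4, #5}: crew travel cost 138 + fixed 87 = 225.
Compare {#1, #2, #5}: crew travel cost 162 + fixed 64 = 226.
All other subsets cost ≥ 208. Minimum total cost: 207.

207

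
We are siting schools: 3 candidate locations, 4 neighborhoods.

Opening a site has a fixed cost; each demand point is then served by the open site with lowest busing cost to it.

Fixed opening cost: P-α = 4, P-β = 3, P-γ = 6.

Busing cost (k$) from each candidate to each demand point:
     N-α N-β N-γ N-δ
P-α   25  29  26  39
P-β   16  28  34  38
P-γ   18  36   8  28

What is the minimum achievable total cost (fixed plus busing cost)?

Open {P-β, P-γ}: assign each demand point to its cheapest open site.
  N-α→P-β 16, N-β→P-β 28, N-γ→P-γ 8, N-δ→P-γ 28
  busing cost 80, fixed 9 → total 89.
Compare {P-α, P-γ}: busing cost 83 + fixed 10 = 93.
Compare {P-α, P-β, P-γ}: busing cost 80 + fixed 13 = 93.
Compare {P-γ}: busing cost 90 + fixed 6 = 96.
All other subsets cost ≥ 93. Minimum total cost: 89.

89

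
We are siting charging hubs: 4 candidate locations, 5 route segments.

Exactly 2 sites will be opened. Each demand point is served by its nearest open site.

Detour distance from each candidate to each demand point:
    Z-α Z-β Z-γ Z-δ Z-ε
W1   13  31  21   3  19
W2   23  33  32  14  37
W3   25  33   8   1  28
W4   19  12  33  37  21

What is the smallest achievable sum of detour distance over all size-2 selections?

61

Open {W3, W4}.
  Z-α→W4 19, Z-β→W4 12, Z-γ→W3 8, Z-δ→W3 1, Z-ε→W4 21  ⇒ total 61.
Compare {W1, W4}: total 68.
Compare {W1, W3}: total 72.
No size-2 selection does better; minimum is 61.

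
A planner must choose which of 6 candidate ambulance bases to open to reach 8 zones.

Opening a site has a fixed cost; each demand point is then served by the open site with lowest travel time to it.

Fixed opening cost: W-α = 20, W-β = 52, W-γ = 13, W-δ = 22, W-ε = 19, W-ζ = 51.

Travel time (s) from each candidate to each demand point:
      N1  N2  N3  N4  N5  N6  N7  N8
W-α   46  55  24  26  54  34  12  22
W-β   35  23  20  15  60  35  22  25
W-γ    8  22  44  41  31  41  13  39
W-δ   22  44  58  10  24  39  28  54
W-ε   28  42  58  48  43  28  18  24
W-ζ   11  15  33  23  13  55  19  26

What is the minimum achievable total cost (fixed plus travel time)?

211

Open {W-α, W-γ, W-δ}: assign each demand point to its cheapest open site.
  N1→W-γ 8, N2→W-γ 22, N3→W-α 24, N4→W-δ 10, N5→W-δ 24, N6→W-α 34, N7→W-α 12, N8→W-α 22
  travel time 156, fixed 55 → total 211.
Compare {W-α, W-γ}: travel time 179 + fixed 33 = 212.
Compare {W-α, W-γ, W-δ, W-ε}: travel time 150 + fixed 74 = 224.
Compare {W-α, W-ζ}: travel time 154 + fixed 71 = 225.
All other subsets cost ≥ 212. Minimum total cost: 211.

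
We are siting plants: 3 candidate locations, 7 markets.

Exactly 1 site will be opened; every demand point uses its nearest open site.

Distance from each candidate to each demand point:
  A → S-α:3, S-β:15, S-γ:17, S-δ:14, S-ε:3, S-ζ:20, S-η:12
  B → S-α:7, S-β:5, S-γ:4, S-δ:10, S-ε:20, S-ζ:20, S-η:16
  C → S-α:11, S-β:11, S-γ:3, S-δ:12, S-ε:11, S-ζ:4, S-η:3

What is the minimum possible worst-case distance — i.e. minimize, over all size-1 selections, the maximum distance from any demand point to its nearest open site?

Open {C}.
  Farthest demand point is S-δ at distance 12 (to C); all others are ≤ 12.
With {A} the worst case is 20.
With {B} the worst case is 20.
No size-1 selection achieves below 12.

12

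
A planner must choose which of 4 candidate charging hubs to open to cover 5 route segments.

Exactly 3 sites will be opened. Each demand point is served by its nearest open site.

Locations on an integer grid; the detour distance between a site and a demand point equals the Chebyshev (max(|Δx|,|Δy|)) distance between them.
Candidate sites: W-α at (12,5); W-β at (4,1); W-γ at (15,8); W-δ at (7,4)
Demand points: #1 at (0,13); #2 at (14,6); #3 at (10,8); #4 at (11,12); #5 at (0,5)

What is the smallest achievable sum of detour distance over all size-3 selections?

Open {W-β, W-γ, W-δ}.
  #1→W-δ 9, #2→W-γ 2, #3→W-δ 4, #4→W-γ 4, #5→W-β 4  ⇒ total 23.
Compare {W-α, W-β, W-γ}: total 25.
Compare {W-α, W-β, W-δ}: total 25.
No size-3 selection does better; minimum is 23.

23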